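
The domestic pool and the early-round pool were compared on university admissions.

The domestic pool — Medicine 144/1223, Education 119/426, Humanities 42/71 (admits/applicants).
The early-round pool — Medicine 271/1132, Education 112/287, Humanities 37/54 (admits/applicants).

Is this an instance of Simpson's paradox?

Medicine: the domestic pool 144/1223 = 11.8%, the early-round pool 271/1132 = 23.9% → the early-round pool
Education: the domestic pool 119/426 = 27.9%, the early-round pool 112/287 = 39.0% → the early-round pool
Humanities: the domestic pool 42/71 = 59.2%, the early-round pool 37/54 = 68.5% → the early-round pool
Overall: the domestic pool 305/1720 = 17.7%, the early-round pool 420/1473 = 28.5% → the early-round pool
The early-round pool wins overall and in every department group — no reversal.

No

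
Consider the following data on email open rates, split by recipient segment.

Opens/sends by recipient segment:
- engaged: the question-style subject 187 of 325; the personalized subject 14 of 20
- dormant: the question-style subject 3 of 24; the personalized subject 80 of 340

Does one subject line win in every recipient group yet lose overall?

Yes

Engaged: the question-style subject 187/325 = 57.5%, the personalized subject 14/20 = 70.0% → the personalized subject
Dormant: the question-style subject 3/24 = 12.5%, the personalized subject 80/340 = 23.5% → the personalized subject
Overall: the question-style subject 190/349 = 54.4%, the personalized subject 94/360 = 26.1% → the question-style subject
The personalized subject wins each recipient group but the question-style subject wins overall — the comparison reverses. The personalized subject's sends skew toward dormant, which has a lower base rate.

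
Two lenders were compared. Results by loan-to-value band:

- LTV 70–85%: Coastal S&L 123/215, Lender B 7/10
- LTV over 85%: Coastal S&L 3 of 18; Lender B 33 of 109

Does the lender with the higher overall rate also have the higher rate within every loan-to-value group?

No

LTV 70–85%: Coastal S&L 123/215 = 57.2%, Lender B 7/10 = 70.0% → Lender B
LTV over 85%: Coastal S&L 3/18 = 16.7%, Lender B 33/109 = 30.3% → Lender B
Overall: Coastal S&L 126/233 = 54.1%, Lender B 40/119 = 33.6% → Coastal S&L
Lender B wins each loan-to-value group but Coastal S&L wins overall — the comparison reverses. Lender B's loans skew toward LTV over 85%, which has a lower base rate.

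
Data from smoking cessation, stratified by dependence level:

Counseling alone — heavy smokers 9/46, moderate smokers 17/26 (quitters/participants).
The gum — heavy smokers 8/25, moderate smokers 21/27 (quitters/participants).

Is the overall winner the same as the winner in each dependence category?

Yes

Heavy smokers: counseling alone 9/46 = 19.6%, the gum 8/25 = 32.0% → the gum
Moderate smokers: counseling alone 17/26 = 65.4%, the gum 21/27 = 77.8% → the gum
Overall: counseling alone 26/72 = 36.1%, the gum 29/52 = 55.8% → the gum
The gum wins overall and in every dependence group — no reversal.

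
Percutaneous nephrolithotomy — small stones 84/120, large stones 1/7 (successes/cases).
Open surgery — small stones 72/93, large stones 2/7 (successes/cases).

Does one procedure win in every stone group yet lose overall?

No

Small stones: percutaneous nephrolithotomy 84/120 = 70.0%, open surgery 72/93 = 77.4% → open surgery
Large stones: percutaneous nephrolithotomy 1/7 = 14.3%, open surgery 2/7 = 28.6% → open surgery
Overall: percutaneous nephrolithotomy 85/127 = 66.9%, open surgery 74/100 = 74.0% → open surgery
Open surgery wins overall and in every stone group — no reversal.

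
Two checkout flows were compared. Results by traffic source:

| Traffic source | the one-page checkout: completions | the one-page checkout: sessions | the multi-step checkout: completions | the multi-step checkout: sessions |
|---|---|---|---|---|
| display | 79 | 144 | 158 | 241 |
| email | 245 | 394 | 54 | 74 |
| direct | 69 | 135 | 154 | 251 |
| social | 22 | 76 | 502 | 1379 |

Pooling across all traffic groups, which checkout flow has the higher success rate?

the one-page checkout

Display: the one-page checkout 79/144 = 54.9%, the multi-step checkout 158/241 = 65.6% → the multi-step checkout
Email: the one-page checkout 245/394 = 62.2%, the multi-step checkout 54/74 = 73.0% → the multi-step checkout
Direct: the one-page checkout 69/135 = 51.1%, the multi-step checkout 154/251 = 61.4% → the multi-step checkout
Social: the one-page checkout 22/76 = 28.9%, the multi-step checkout 502/1379 = 36.4% → the multi-step checkout
Overall: the one-page checkout 415/749 = 55.4%, the multi-step checkout 868/1945 = 44.6% → the one-page checkout
(The multi-step checkout wins every traffic group but the one-page checkout wins overall — the multi-step checkout's sessions skew toward the low-rate social group.)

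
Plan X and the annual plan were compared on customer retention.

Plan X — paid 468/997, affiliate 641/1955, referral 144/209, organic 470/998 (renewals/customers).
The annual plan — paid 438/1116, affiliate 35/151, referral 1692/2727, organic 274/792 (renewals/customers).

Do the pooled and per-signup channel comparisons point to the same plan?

No

Paid: Plan X 468/997 = 46.9%, the annual plan 438/1116 = 39.2% → Plan X
Affiliate: Plan X 641/1955 = 32.8%, the annual plan 35/151 = 23.2% → Plan X
Referral: Plan X 144/209 = 68.9%, the annual plan 1692/2727 = 62.0% → Plan X
Organic: Plan X 470/998 = 47.1%, the annual plan 274/792 = 34.6% → Plan X
Overall: Plan X 1723/4159 = 41.4%, the annual plan 2439/4786 = 51.0% → the annual plan
Plan X wins each signup group but the annual plan wins overall — the comparison reverses. Plan X's customers skew toward affiliate, which has a lower base rate.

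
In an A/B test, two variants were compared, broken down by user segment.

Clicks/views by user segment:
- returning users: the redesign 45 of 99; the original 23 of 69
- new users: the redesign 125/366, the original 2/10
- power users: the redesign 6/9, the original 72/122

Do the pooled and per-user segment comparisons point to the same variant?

No

Returning users: the redesign 45/99 = 45.5%, the original 23/69 = 33.3% → the redesign
New users: the redesign 125/366 = 34.2%, the original 2/10 = 20.0% → the redesign
Power users: the redesign 6/9 = 66.7%, the original 72/122 = 59.0% → the redesign
Overall: the redesign 176/474 = 37.1%, the original 97/201 = 48.3% → the original
The redesign wins each user group but the original wins overall — the comparison reverses. The redesign's views skew toward new users, which has a lower base rate.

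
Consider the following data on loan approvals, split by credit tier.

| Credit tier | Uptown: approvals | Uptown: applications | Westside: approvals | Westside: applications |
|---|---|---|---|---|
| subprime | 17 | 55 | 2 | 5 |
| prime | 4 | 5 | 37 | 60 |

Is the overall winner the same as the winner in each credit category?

No

Subprime: Uptown 17/55 = 30.9%, Westside 2/5 = 40.0% → Westside
Prime: Uptown 4/5 = 80.0%, Westside 37/60 = 61.7% → Uptown
Overall: Uptown 21/60 = 35.0%, Westside 39/65 = 60.0% → Westside
Neither sweeps: Uptown wins 1 of 2 groups, Westside wins 1. Westside wins overall but not every group — no Simpson reversal.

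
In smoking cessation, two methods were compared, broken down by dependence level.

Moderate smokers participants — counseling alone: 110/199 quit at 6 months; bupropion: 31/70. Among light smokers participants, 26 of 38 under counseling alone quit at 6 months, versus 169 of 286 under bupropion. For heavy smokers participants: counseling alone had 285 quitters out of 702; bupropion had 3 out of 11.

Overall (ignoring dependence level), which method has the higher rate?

bupropion

Moderate smokers: counseling alone 110/199 = 55.3%, bupropion 31/70 = 44.3% → counseling alone
Light smokers: counseling alone 26/38 = 68.4%, bupropion 169/286 = 59.1% → counseling alone
Heavy smokers: counseling alone 285/702 = 40.6%, bupropion 3/11 = 27.3% → counseling alone
Overall: counseling alone 421/939 = 44.8%, bupropion 203/367 = 55.3% → bupropion
(Counseling alone wins every dependence group but bupropion wins overall — counseling alone's participants skew toward the low-rate heavy smokers group.)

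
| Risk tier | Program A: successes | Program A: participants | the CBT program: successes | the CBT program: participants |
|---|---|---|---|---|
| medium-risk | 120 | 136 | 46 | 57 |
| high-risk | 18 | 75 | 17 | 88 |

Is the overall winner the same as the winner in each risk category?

Medium-risk: Program A 120/136 = 88.2%, the CBT program 46/57 = 80.7% → Program A
High-risk: Program A 18/75 = 24.0%, the CBT program 17/88 = 19.3% → Program A
Overall: Program A 138/211 = 65.4%, the CBT program 63/145 = 43.4% → Program A
Program A wins overall and in every risk group — no reversal.

Yes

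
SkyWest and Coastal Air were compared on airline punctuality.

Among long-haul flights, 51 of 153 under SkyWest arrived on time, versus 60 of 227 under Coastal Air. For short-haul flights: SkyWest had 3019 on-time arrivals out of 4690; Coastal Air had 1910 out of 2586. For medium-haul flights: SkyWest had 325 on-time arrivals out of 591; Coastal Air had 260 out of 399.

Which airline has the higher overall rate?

Long-haul: SkyWest 51/153 = 33.3%, Coastal Air 60/227 = 26.4% → SkyWest
Short-haul: SkyWest 3019/4690 = 64.4%, Coastal Air 1910/2586 = 73.9% → Coastal Air
Medium-haul: SkyWest 325/591 = 55.0%, Coastal Air 260/399 = 65.2% → Coastal Air
Overall: SkyWest 3395/5434 = 62.5%, Coastal Air 2230/3212 = 69.4% → Coastal Air
(Neither sweeps every route group, but Coastal Air has the higher pooled rate.)

Coastal Air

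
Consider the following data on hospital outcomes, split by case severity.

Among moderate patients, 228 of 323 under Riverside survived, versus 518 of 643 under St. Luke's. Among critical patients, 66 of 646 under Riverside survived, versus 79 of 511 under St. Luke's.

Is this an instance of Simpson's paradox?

Moderate: Riverside 228/323 = 70.6%, St. Luke's 518/643 = 80.6% → St. Luke's
Critical: Riverside 66/646 = 10.2%, St. Luke's 79/511 = 15.5% → St. Luke's
Overall: Riverside 294/969 = 30.3%, St. Luke's 597/1154 = 51.7% → St. Luke's
St. Luke's wins overall and in every case group — no reversal.

No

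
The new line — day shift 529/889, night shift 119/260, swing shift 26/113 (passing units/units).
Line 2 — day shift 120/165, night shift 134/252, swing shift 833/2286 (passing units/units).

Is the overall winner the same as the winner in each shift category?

Day shift: the new line 529/889 = 59.5%, Line 2 120/165 = 72.7% → Line 2
Night shift: the new line 119/260 = 45.8%, Line 2 134/252 = 53.2% → Line 2
Swing shift: the new line 26/113 = 23.0%, Line 2 833/2286 = 36.4% → Line 2
Overall: the new line 674/1262 = 53.4%, Line 2 1087/2703 = 40.2% → the new line
Line 2 wins each shift group but the new line wins overall — the comparison reverses. Line 2's units skew toward swing shift, which has a lower base rate.

No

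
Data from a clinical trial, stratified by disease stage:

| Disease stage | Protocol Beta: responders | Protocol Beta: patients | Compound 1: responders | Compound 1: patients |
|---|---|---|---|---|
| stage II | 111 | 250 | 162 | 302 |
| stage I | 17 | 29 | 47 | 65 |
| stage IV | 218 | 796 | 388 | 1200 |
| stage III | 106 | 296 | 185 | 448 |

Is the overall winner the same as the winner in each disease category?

Yes

Stage II: Protocol Beta 111/250 = 44.4%, Compound 1 162/302 = 53.6% → Compound 1
Stage I: Protocol Beta 17/29 = 58.6%, Compound 1 47/65 = 72.3% → Compound 1
Stage IV: Protocol Beta 218/796 = 27.4%, Compound 1 388/1200 = 32.3% → Compound 1
Stage III: Protocol Beta 106/296 = 35.8%, Compound 1 185/448 = 41.3% → Compound 1
Overall: Protocol Beta 452/1371 = 33.0%, Compound 1 782/2015 = 38.8% → Compound 1
Compound 1 wins overall and in every disease group — no reversal.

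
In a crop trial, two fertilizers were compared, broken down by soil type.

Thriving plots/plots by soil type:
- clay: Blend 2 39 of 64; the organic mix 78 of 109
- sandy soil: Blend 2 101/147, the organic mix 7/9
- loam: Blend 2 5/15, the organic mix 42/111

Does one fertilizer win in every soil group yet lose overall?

Yes

Clay: Blend 2 39/64 = 60.9%, the organic mix 78/109 = 71.6% → the organic mix
Sandy soil: Blend 2 101/147 = 68.7%, the organic mix 7/9 = 77.8% → the organic mix
Loam: Blend 2 5/15 = 33.3%, the organic mix 42/111 = 37.8% → the organic mix
Overall: Blend 2 145/226 = 64.2%, the organic mix 127/229 = 55.5% → Blend 2
The organic mix wins each soil group but Blend 2 wins overall — the comparison reverses. The organic mix's plots skew toward loam, which has a lower base rate.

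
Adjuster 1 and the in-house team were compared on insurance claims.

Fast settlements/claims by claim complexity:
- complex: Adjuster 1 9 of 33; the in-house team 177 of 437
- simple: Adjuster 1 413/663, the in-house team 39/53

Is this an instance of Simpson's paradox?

Complex: Adjuster 1 9/33 = 27.3%, the in-house team 177/437 = 40.5% → the in-house team
Simple: Adjuster 1 413/663 = 62.3%, the in-house team 39/53 = 73.6% → the in-house team
Overall: Adjuster 1 422/696 = 60.6%, the in-house team 216/490 = 44.1% → Adjuster 1
The in-house team wins each claim group but Adjuster 1 wins overall — the comparison reverses. The in-house team's claims skew toward complex, which has a lower base rate.

Yes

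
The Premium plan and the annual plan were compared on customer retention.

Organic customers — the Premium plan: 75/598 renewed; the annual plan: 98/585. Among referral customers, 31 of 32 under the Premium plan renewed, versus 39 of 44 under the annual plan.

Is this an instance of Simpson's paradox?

Organic: the Premium plan 75/598 = 12.5%, the annual plan 98/585 = 16.8% → the annual plan
Referral: the Premium plan 31/32 = 96.9%, the annual plan 39/44 = 88.6% → the Premium plan
Overall: the Premium plan 106/630 = 16.8%, the annual plan 137/629 = 21.8% → the annual plan
Neither sweeps: the Premium plan wins 1 of 2 groups, the annual plan wins 1. The annual plan wins overall but not every group — no Simpson reversal.

No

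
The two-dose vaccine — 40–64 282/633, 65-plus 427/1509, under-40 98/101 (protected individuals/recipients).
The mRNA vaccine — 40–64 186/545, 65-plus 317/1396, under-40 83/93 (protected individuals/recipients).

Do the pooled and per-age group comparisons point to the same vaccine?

40–64: the two-dose vaccine 282/633 = 44.5%, the mRNA vaccine 186/545 = 34.1% → the two-dose vaccine
65-plus: the two-dose vaccine 427/1509 = 28.3%, the mRNA vaccine 317/1396 = 22.7% → the two-dose vaccine
Under-40: the two-dose vaccine 98/101 = 97.0%, the mRNA vaccine 83/93 = 89.2% → the two-dose vaccine
Overall: the two-dose vaccine 807/2243 = 36.0%, the mRNA vaccine 586/2034 = 28.8% → the two-dose vaccine
The two-dose vaccine wins overall and in every age group — no reversal.

Yes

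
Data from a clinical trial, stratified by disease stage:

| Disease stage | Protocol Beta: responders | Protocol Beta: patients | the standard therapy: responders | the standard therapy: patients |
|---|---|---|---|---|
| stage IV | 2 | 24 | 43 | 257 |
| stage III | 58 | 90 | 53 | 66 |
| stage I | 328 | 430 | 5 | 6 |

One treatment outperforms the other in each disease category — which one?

the standard therapy

Stage IV: Protocol Beta 2/24 = 8.3%, the standard therapy 43/257 = 16.7% → the standard therapy
Stage III: Protocol Beta 58/90 = 64.4%, the standard therapy 53/66 = 80.3% → the standard therapy
Stage I: Protocol Beta 328/430 = 76.3%, the standard therapy 5/6 = 83.3% → the standard therapy
The standard therapy has the higher rate in all 3 groups.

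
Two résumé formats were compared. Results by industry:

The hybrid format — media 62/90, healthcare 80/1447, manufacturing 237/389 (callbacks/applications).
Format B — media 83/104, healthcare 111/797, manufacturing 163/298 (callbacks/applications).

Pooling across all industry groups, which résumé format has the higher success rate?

Format B

Media: the hybrid format 62/90 = 68.9%, Format B 83/104 = 79.8% → Format B
Healthcare: the hybrid format 80/1447 = 5.5%, Format B 111/797 = 13.9% → Format B
Manufacturing: the hybrid format 237/389 = 60.9%, Format B 163/298 = 54.7% → the hybrid format
Overall: the hybrid format 379/1926 = 19.7%, Format B 357/1199 = 29.8% → Format B
(Neither sweeps every industry group, but Format B has the higher pooled rate.)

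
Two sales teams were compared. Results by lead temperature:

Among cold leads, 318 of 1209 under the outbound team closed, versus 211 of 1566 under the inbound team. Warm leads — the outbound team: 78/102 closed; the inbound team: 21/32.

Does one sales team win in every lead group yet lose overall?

No

Cold: the outbound team 318/1209 = 26.3%, the inbound team 211/1566 = 13.5% → the outbound team
Warm: the outbound team 78/102 = 76.5%, the inbound team 21/32 = 65.6% → the outbound team
Overall: the outbound team 396/1311 = 30.2%, the inbound team 232/1598 = 14.5% → the outbound team
The outbound team wins overall and in every lead group — no reversal.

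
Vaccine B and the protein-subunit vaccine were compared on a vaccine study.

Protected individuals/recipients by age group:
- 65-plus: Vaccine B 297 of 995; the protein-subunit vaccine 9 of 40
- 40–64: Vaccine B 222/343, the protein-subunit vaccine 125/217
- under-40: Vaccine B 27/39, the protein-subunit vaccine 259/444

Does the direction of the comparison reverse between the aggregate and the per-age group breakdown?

65-plus: Vaccine B 297/995 = 29.8%, the protein-subunit vaccine 9/40 = 22.5% → Vaccine B
40–64: Vaccine B 222/343 = 64.7%, the protein-subunit vaccine 125/217 = 57.6% → Vaccine B
Under-40: Vaccine B 27/39 = 69.2%, the protein-subunit vaccine 259/444 = 58.3% → Vaccine B
Overall: Vaccine B 546/1377 = 39.7%, the protein-subunit vaccine 393/701 = 56.1% → the protein-subunit vaccine
Vaccine B wins each age group but the protein-subunit vaccine wins overall — the comparison reverses. Vaccine B's recipients skew toward 65-plus, which has a lower base rate.

Yes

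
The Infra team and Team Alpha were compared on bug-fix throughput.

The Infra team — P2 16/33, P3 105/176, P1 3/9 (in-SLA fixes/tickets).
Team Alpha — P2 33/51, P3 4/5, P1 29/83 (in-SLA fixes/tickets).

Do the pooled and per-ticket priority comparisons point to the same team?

P2: the Infra team 16/33 = 48.5%, Team Alpha 33/51 = 64.7% → Team Alpha
P3: the Infra team 105/176 = 59.7%, Team Alpha 4/5 = 80.0% → Team Alpha
P1: the Infra team 3/9 = 33.3%, Team Alpha 29/83 = 34.9% → Team Alpha
Overall: the Infra team 124/218 = 56.9%, Team Alpha 66/139 = 47.5% → the Infra team
Team Alpha wins each ticket group but the Infra team wins overall — the comparison reverses. Team Alpha's tickets skew toward P1, which has a lower base rate.

No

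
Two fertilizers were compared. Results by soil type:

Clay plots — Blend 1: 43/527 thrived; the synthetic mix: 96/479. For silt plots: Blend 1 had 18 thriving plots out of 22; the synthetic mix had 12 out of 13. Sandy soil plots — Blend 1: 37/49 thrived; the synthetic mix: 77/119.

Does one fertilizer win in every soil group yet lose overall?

No

Clay: Blend 1 43/527 = 8.2%, the synthetic mix 96/479 = 20.0% → the synthetic mix
Silt: Blend 1 18/22 = 81.8%, the synthetic mix 12/13 = 92.3% → the synthetic mix
Sandy soil: Blend 1 37/49 = 75.5%, the synthetic mix 77/119 = 64.7% → Blend 1
Overall: Blend 1 98/598 = 16.4%, the synthetic mix 185/611 = 30.3% → the synthetic mix
Neither sweeps: Blend 1 wins 1 of 3 groups, the synthetic mix wins 2. The synthetic mix wins overall but not every group — no Simpson reversal.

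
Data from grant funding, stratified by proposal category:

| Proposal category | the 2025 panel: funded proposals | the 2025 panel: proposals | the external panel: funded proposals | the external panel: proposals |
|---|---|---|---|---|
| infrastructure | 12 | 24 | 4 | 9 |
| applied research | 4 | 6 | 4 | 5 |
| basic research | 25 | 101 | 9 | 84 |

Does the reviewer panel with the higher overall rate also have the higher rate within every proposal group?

Infrastructure: the 2025 panel 12/24 = 50.0%, the external panel 4/9 = 44.4% → the 2025 panel
Applied research: the 2025 panel 4/6 = 66.7%, the external panel 4/5 = 80.0% → the external panel
Basic research: the 2025 panel 25/101 = 24.8%, the external panel 9/84 = 10.7% → the 2025 panel
Overall: the 2025 panel 41/131 = 31.3%, the external panel 17/98 = 17.3% → the 2025 panel
Neither sweeps: the 2025 panel wins 2 of 3 groups, the external panel wins 1. The 2025 panel wins overall but not every group — no Simpson reversal.

No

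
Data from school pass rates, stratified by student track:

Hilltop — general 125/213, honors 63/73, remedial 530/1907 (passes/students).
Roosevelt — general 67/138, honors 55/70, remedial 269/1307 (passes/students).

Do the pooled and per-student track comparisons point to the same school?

General: Hilltop 125/213 = 58.7%, Roosevelt 67/138 = 48.6% → Hilltop
Honors: Hilltop 63/73 = 86.3%, Roosevelt 55/70 = 78.6% → Hilltop
Remedial: Hilltop 530/1907 = 27.8%, Roosevelt 269/1307 = 20.6% → Hilltop
Overall: Hilltop 718/2193 = 32.7%, Roosevelt 391/1515 = 25.8% → Hilltop
Hilltop wins overall and in every student group — no reversal.

Yes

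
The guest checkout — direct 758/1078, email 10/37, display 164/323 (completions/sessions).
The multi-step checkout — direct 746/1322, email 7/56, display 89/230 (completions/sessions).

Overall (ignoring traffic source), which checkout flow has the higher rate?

the guest checkout

Direct: the guest checkout 758/1078 = 70.3%, the multi-step checkout 746/1322 = 56.4% → the guest checkout
Email: the guest checkout 10/37 = 27.0%, the multi-step checkout 7/56 = 12.5% → the guest checkout
Display: the guest checkout 164/323 = 50.8%, the multi-step checkout 89/230 = 38.7% → the guest checkout
Overall: the guest checkout 932/1438 = 64.8%, the multi-step checkout 842/1608 = 52.4% → the guest checkout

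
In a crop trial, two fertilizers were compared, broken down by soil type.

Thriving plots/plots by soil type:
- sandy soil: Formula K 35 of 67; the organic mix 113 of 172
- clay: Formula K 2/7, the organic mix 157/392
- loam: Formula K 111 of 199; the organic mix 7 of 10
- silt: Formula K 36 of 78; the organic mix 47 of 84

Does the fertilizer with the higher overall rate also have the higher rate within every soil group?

Sandy soil: Formula K 35/67 = 52.2%, the organic mix 113/172 = 65.7% → the organic mix
Clay: Formula K 2/7 = 28.6%, the organic mix 157/392 = 40.1% → the organic mix
Loam: Formula K 111/199 = 55.8%, the organic mix 7/10 = 70.0% → the organic mix
Silt: Formula K 36/78 = 46.2%, the organic mix 47/84 = 56.0% → the organic mix
Overall: Formula K 184/351 = 52.4%, the organic mix 324/658 = 49.2% → Formula K
The organic mix wins each soil group but Formula K wins overall — the comparison reverses. The organic mix's plots skew toward clay, which has a lower base rate.

No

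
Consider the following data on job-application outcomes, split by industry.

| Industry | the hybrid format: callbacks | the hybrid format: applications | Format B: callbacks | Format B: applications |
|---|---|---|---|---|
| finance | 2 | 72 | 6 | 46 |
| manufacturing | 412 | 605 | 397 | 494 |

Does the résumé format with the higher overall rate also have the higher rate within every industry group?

Yes

Finance: the hybrid format 2/72 = 2.8%, Format B 6/46 = 13.0% → Format B
Manufacturing: the hybrid format 412/605 = 68.1%, Format B 397/494 = 80.4% → Format B
Overall: the hybrid format 414/677 = 61.2%, Format B 403/540 = 74.6% → Format B
Format B wins overall and in every industry group — no reversal.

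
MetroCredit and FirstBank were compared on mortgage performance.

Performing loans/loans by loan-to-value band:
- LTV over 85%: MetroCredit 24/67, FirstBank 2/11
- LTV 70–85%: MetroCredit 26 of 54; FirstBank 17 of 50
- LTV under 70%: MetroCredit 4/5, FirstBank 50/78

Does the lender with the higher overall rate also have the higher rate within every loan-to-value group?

LTV over 85%: MetroCredit 24/67 = 35.8%, FirstBank 2/11 = 18.2% → MetroCredit
LTV 70–85%: MetroCredit 26/54 = 48.1%, FirstBank 17/50 = 34.0% → MetroCredit
LTV under 70%: MetroCredit 4/5 = 80.0%, FirstBank 50/78 = 64.1% → MetroCredit
Overall: MetroCredit 54/126 = 42.9%, FirstBank 69/139 = 49.6% → FirstBank
MetroCredit wins each loan-to-value group but FirstBank wins overall — the comparison reverses. MetroCredit's loans skew toward LTV over 85%, which has a lower base rate.

No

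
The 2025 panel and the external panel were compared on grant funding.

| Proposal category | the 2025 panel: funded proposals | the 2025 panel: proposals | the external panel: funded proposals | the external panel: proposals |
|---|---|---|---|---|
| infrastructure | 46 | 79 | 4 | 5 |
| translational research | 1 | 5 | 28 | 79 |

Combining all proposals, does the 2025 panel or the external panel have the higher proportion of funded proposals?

the 2025 panel

Infrastructure: the 2025 panel 46/79 = 58.2%, the external panel 4/5 = 80.0% → the external panel
Translational research: the 2025 panel 1/5 = 20.0%, the external panel 28/79 = 35.4% → the external panel
Overall: the 2025 panel 47/84 = 56.0%, the external panel 32/84 = 38.1% → the 2025 panel
(The external panel wins every proposal group but the 2025 panel wins overall — the external panel's proposals skew toward the low-rate translational research group.)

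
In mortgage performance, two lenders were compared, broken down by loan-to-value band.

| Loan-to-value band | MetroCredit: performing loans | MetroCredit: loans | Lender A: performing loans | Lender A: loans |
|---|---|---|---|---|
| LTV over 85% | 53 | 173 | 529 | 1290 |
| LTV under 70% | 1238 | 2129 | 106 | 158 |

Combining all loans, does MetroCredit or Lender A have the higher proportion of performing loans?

MetroCredit

LTV over 85%: MetroCredit 53/173 = 30.6%, Lender A 529/1290 = 41.0% → Lender A
LTV under 70%: MetroCredit 1238/2129 = 58.1%, Lender A 106/158 = 67.1% → Lender A
Overall: MetroCredit 1291/2302 = 56.1%, Lender A 635/1448 = 43.9% → MetroCredit
(Lender A wins every loan-to-value group but MetroCredit wins overall — Lender A's loans skew toward the low-rate LTV over 85% group.)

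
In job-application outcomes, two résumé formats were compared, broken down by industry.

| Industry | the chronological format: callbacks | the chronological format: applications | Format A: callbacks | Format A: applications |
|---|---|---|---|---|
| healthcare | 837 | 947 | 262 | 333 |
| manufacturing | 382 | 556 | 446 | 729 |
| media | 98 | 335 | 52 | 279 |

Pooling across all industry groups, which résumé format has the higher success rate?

the chronological format

Healthcare: the chronological format 837/947 = 88.4%, Format A 262/333 = 78.7% → the chronological format
Manufacturing: the chronological format 382/556 = 68.7%, Format A 446/729 = 61.2% → the chronological format
Media: the chronological format 98/335 = 29.3%, Format A 52/279 = 18.6% → the chronological format
Overall: the chronological format 1317/1838 = 71.7%, Format A 760/1341 = 56.7% → the chronological format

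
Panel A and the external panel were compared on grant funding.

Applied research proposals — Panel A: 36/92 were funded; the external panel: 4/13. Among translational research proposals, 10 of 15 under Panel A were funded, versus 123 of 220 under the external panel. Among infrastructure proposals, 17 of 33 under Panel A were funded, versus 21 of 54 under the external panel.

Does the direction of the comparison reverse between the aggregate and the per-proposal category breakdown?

Applied research: Panel A 36/92 = 39.1%, the external panel 4/13 = 30.8% → Panel A
Translational research: Panel A 10/15 = 66.7%, the external panel 123/220 = 55.9% → Panel A
Infrastructure: Panel A 17/33 = 51.5%, the external panel 21/54 = 38.9% → Panel A
Overall: Panel A 63/140 = 45.0%, the external panel 148/287 = 51.6% → the external panel
Panel A wins each proposal group but the external panel wins overall — the comparison reverses. Panel A's proposals skew toward applied research, which has a lower base rate.

Yes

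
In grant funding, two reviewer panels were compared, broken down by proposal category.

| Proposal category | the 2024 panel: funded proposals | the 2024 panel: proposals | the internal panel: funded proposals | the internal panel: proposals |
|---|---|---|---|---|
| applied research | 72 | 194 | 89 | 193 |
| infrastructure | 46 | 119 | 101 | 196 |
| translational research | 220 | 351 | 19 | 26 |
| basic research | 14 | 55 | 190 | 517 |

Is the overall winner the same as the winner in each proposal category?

Applied research: the 2024 panel 72/194 = 37.1%, the internal panel 89/193 = 46.1% → the internal panel
Infrastructure: the 2024 panel 46/119 = 38.7%, the internal panel 101/196 = 51.5% → the internal panel
Translational research: the 2024 panel 220/351 = 62.7%, the internal panel 19/26 = 73.1% → the internal panel
Basic research: the 2024 panel 14/55 = 25.5%, the internal panel 190/517 = 36.8% → the internal panel
Overall: the 2024 panel 352/719 = 49.0%, the internal panel 399/932 = 42.8% → the 2024 panel
The internal panel wins each proposal group but the 2024 panel wins overall — the comparison reverses. The internal panel's proposals skew toward basic research, which has a lower base rate.

No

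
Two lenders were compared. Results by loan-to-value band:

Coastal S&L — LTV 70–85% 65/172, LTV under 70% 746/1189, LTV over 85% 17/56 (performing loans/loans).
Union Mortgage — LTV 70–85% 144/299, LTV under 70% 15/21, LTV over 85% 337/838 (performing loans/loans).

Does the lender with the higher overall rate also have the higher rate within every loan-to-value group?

No

LTV 70–85%: Coastal S&L 65/172 = 37.8%, Union Mortgage 144/299 = 48.2% → Union Mortgage
LTV under 70%: Coastal S&L 746/1189 = 62.7%, Union Mortgage 15/21 = 71.4% → Union Mortgage
LTV over 85%: Coastal S&L 17/56 = 30.4%, Union Mortgage 337/838 = 40.2% → Union Mortgage
Overall: Coastal S&L 828/1417 = 58.4%, Union Mortgage 496/1158 = 42.8% → Coastal S&L
Union Mortgage wins each loan-to-value group but Coastal S&L wins overall — the comparison reverses. Union Mortgage's loans skew toward LTV over 85%, which has a lower base rate.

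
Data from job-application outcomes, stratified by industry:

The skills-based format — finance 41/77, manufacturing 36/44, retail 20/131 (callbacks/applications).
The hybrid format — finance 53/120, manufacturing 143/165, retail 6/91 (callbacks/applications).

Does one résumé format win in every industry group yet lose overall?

No

Finance: the skills-based format 41/77 = 53.2%, the hybrid format 53/120 = 44.2% → the skills-based format
Manufacturing: the skills-based format 36/44 = 81.8%, the hybrid format 143/165 = 86.7% → the hybrid format
Retail: the skills-based format 20/131 = 15.3%, the hybrid format 6/91 = 6.6% → the skills-based format
Overall: the skills-based format 97/252 = 38.5%, the hybrid format 202/376 = 53.7% → the hybrid format
Neither sweeps: the skills-based format wins 2 of 3 groups, the hybrid format wins 1. The hybrid format wins overall but not every group — no Simpson reversal.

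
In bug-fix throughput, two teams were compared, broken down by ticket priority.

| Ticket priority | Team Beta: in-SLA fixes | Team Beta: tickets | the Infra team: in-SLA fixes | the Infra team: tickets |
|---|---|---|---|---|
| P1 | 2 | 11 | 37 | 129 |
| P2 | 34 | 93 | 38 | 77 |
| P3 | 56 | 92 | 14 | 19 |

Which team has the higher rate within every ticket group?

the Infra team

P1: Team Beta 2/11 = 18.2%, the Infra team 37/129 = 28.7% → the Infra team
P2: Team Beta 34/93 = 36.6%, the Infra team 38/77 = 49.4% → the Infra team
P3: Team Beta 56/92 = 60.9%, the Infra team 14/19 = 73.7% → the Infra team
The Infra team has the higher rate in all 3 groups.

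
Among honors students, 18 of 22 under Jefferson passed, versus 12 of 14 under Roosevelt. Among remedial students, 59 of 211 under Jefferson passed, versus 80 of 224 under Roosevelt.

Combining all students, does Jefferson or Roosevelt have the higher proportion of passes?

Roosevelt

Honors: Jefferson 18/22 = 81.8%, Roosevelt 12/14 = 85.7% → Roosevelt
Remedial: Jefferson 59/211 = 28.0%, Roosevelt 80/224 = 35.7% → Roosevelt
Overall: Jefferson 77/233 = 33.0%, Roosevelt 92/238 = 38.7% → Roosevelt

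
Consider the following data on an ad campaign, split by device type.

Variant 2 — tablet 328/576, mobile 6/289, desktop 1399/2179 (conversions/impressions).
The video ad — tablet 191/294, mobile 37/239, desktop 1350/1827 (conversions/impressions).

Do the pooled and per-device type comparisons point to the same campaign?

Yes

Tablet: Variant 2 328/576 = 56.9%, the video ad 191/294 = 65.0% → the video ad
Mobile: Variant 2 6/289 = 2.1%, the video ad 37/239 = 15.5% → the video ad
Desktop: Variant 2 1399/2179 = 64.2%, the video ad 1350/1827 = 73.9% → the video ad
Overall: Variant 2 1733/3044 = 56.9%, the video ad 1578/2360 = 66.9% → the video ad
The video ad wins overall and in every device group — no reversal.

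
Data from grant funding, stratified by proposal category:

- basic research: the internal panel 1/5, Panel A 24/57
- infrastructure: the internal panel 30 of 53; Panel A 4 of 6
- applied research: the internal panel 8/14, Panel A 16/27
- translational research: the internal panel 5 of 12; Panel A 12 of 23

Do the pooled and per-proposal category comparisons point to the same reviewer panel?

Basic research: the internal panel 1/5 = 20.0%, Panel A 24/57 = 42.1% → Panel A
Infrastructure: the internal panel 30/53 = 56.6%, Panel A 4/6 = 66.7% → Panel A
Applied research: the internal panel 8/14 = 57.1%, Panel A 16/27 = 59.3% → Panel A
Translational research: the internal panel 5/12 = 41.7%, Panel A 12/23 = 52.2% → Panel A
Overall: the internal panel 44/84 = 52.4%, Panel A 56/113 = 49.6% → the internal panel
Panel A wins each proposal group but the internal panel wins overall — the comparison reverses. Panel A's proposals skew toward basic research, which has a lower base rate.

No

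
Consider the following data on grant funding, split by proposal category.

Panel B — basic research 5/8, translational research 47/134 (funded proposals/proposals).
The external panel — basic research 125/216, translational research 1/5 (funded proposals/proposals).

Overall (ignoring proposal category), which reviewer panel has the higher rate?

Basic research: Panel B 5/8 = 62.5%, the external panel 125/216 = 57.9% → Panel B
Translational research: Panel B 47/134 = 35.1%, the external panel 1/5 = 20.0% → Panel B
Overall: Panel B 52/142 = 36.6%, the external panel 126/221 = 57.0% → the external panel
(Panel B wins every proposal group but the external panel wins overall — Panel B's proposals skew toward the low-rate translational research group.)

the external panel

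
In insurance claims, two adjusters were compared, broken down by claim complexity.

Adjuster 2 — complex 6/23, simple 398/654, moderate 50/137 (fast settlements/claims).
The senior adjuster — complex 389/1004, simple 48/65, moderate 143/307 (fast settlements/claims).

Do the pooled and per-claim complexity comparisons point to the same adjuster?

No

Complex: Adjuster 2 6/23 = 26.1%, the senior adjuster 389/1004 = 38.7% → the senior adjuster
Simple: Adjuster 2 398/654 = 60.9%, the senior adjuster 48/65 = 73.8% → the senior adjuster
Moderate: Adjuster 2 50/137 = 36.5%, the senior adjuster 143/307 = 46.6% → the senior adjuster
Overall: Adjuster 2 454/814 = 55.8%, the senior adjuster 580/1376 = 42.2% → Adjuster 2
The senior adjuster wins each claim group but Adjuster 2 wins overall — the comparison reverses. The senior adjuster's claims skew toward complex, which has a lower base rate.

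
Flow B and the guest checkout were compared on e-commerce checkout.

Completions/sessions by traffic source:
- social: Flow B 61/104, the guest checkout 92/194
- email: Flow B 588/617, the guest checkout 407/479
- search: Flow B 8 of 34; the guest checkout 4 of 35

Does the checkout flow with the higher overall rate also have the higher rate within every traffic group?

Yes

Social: Flow B 61/104 = 58.7%, the guest checkout 92/194 = 47.4% → Flow B
Email: Flow B 588/617 = 95.3%, the guest checkout 407/479 = 85.0% → Flow B
Search: Flow B 8/34 = 23.5%, the guest checkout 4/35 = 11.4% → Flow B
Overall: Flow B 657/755 = 87.0%, the guest checkout 503/708 = 71.0% → Flow B
Flow B wins overall and in every traffic group — no reversal.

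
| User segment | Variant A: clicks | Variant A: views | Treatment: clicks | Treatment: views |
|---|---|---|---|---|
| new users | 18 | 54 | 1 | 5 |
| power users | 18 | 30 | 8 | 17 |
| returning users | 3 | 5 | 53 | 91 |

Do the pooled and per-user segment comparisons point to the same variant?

No

New users: Variant A 18/54 = 33.3%, Treatment 1/5 = 20.0% → Variant A
Power users: Variant A 18/30 = 60.0%, Treatment 8/17 = 47.1% → Variant A
Returning users: Variant A 3/5 = 60.0%, Treatment 53/91 = 58.2% → Variant A
Overall: Variant A 39/89 = 43.8%, Treatment 62/113 = 54.9% → Treatment
Variant A wins each user group but Treatment wins overall — the comparison reverses. Variant A's views skew toward new users, which has a lower base rate.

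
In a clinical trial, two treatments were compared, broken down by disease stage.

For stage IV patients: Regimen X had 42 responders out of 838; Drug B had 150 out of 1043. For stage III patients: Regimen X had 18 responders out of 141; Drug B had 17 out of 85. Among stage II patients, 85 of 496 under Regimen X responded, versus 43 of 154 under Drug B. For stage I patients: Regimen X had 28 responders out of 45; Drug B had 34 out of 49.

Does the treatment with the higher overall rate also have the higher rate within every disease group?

Yes

Stage IV: Regimen X 42/838 = 5.0%, Drug B 150/1043 = 14.4% → Drug B
Stage III: Regimen X 18/141 = 12.8%, Drug B 17/85 = 20.0% → Drug B
Stage II: Regimen X 85/496 = 17.1%, Drug B 43/154 = 27.9% → Drug B
Stage I: Regimen X 28/45 = 62.2%, Drug B 34/49 = 69.4% → Drug B
Overall: Regimen X 173/1520 = 11.4%, Drug B 244/1331 = 18.3% → Drug B
Drug B wins overall and in every disease group — no reversal.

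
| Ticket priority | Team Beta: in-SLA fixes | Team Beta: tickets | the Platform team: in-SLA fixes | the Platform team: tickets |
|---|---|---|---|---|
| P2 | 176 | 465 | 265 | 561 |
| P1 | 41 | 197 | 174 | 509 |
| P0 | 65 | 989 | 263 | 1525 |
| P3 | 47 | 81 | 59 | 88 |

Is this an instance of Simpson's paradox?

No

P2: Team Beta 176/465 = 37.8%, the Platform team 265/561 = 47.2% → the Platform team
P1: Team Beta 41/197 = 20.8%, the Platform team 174/509 = 34.2% → the Platform team
P0: Team Beta 65/989 = 6.6%, the Platform team 263/1525 = 17.2% → the Platform team
P3: Team Beta 47/81 = 58.0%, the Platform team 59/88 = 67.0% → the Platform team
Overall: Team Beta 329/1732 = 19.0%, the Platform team 761/2683 = 28.4% → the Platform team
The Platform team wins overall and in every ticket group — no reversal.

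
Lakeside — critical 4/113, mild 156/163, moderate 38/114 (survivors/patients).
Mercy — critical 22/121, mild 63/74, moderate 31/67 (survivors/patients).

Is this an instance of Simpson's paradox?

Critical: Lakeside 4/113 = 3.5%, Mercy 22/121 = 18.2% → Mercy
Mild: Lakeside 156/163 = 95.7%, Mercy 63/74 = 85.1% → Lakeside
Moderate: Lakeside 38/114 = 33.3%, Mercy 31/67 = 46.3% → Mercy
Overall: Lakeside 198/390 = 50.8%, Mercy 116/262 = 44.3% → Lakeside
Neither sweeps: Lakeside wins 1 of 3 groups, Mercy wins 2. Lakeside wins overall but not every group — no Simpson reversal.

No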